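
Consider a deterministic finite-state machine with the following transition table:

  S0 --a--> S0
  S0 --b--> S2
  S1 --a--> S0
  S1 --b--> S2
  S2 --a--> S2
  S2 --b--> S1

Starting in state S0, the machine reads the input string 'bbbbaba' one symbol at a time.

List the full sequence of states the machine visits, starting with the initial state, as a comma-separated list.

Answer: S0, S2, S1, S2, S1, S0, S2, S2

Derivation:
Start: S0
  read 'b': S0 --b--> S2
  read 'b': S2 --b--> S1
  read 'b': S1 --b--> S2
  read 'b': S2 --b--> S1
  read 'a': S1 --a--> S0
  read 'b': S0 --b--> S2
  read 'a': S2 --a--> S2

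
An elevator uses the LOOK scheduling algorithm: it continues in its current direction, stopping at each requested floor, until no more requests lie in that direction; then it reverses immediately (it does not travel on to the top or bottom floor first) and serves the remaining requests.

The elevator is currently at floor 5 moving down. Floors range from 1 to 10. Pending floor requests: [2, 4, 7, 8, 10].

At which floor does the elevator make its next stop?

Current floor: 5, direction: down
Requests above: [7, 8, 10]
Requests below: [2, 4]
Moving down and requests lie below → nearest below is max([2, 4]) = 4

Answer: 4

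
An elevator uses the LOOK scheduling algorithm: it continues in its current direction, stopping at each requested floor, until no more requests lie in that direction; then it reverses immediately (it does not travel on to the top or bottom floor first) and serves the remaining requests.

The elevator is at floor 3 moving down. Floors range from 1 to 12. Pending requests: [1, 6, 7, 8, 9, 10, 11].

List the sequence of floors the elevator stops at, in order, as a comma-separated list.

Answer: 1, 6, 7, 8, 9, 10, 11

Derivation:
Current: 3, moving DOWN
Serve below first (descending): [1]
Then reverse, serve above (ascending): [6, 7, 8, 9, 10, 11]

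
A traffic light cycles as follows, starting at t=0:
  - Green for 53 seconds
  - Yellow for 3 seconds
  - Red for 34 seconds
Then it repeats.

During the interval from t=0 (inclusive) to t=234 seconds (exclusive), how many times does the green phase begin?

Cycle = 53+3+34 = 90s
green phase starts at t = k*90 + 0 for k=0,1,2,...
Need k*90+0 < 234 → k < 2.600
k ∈ {0, ..., 2} → 3 starts

Answer: 3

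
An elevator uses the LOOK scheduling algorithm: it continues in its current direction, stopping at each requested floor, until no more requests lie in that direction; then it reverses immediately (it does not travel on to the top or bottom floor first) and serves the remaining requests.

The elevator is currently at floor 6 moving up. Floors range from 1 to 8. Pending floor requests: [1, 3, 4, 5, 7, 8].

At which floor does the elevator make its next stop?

Answer: 7

Derivation:
Current floor: 6, direction: up
Requests above: [7, 8]
Requests below: [1, 3, 4, 5]
Moving up and requests lie above → nearest above is min([7, 8]) = 7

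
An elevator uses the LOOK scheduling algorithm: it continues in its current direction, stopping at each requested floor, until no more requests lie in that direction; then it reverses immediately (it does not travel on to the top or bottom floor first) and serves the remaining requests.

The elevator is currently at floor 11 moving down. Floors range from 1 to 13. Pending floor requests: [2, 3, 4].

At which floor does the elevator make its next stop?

Current floor: 11, direction: down
Requests above: []
Requests below: [2, 3, 4]
Moving down and requests lie below → nearest below is max([2, 3, 4]) = 4

Answer: 4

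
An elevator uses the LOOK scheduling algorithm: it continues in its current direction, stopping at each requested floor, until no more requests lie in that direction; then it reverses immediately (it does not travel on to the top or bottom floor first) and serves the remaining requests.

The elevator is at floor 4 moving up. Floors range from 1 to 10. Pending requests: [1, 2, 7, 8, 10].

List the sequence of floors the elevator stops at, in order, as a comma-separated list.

Current: 4, moving UP
Serve above first (ascending): [7, 8, 10]
Then reverse, serve below (descending): [2, 1]

Answer: 7, 8, 10, 2, 1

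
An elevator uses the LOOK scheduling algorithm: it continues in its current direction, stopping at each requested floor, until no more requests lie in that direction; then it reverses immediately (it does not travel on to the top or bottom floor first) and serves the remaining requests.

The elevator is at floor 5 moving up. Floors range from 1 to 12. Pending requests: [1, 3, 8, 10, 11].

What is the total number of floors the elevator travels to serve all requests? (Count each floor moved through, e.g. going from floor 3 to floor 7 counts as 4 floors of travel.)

Start at floor 5 moving up, LOOK stop order: [8, 10, 11, 3, 1]
  5 → 8: |8-5| = 3, total = 3
  8 → 10: |10-8| = 2, total = 5
  10 → 11: |11-10| = 1, total = 6
  11 → 3: |3-11| = 8, total = 14
  3 → 1: |1-3| = 2, total = 16

Answer: 16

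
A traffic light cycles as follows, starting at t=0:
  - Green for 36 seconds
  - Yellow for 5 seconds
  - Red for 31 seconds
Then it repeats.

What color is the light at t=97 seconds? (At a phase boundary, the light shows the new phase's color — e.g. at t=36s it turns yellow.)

Cycle length = 36 + 5 + 31 = 72s
t = 97, phase_t = 97 mod 72 = 25
25 < 36 (green end) → GREEN

Answer: green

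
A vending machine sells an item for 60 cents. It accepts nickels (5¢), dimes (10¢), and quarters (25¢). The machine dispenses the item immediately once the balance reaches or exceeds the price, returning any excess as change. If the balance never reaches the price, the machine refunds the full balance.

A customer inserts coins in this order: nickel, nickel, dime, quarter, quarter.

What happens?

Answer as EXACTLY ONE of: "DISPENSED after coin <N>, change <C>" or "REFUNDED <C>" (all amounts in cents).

Price: 60¢
Coin 1 (nickel, 5¢): balance = 5¢
Coin 2 (nickel, 5¢): balance = 10¢
Coin 3 (dime, 10¢): balance = 20¢
Coin 4 (quarter, 25¢): balance = 45¢
Coin 5 (quarter, 25¢): balance = 70¢
  → balance >= price → DISPENSE, change = 70 - 60 = 10¢

Answer: DISPENSED after coin 5, change 10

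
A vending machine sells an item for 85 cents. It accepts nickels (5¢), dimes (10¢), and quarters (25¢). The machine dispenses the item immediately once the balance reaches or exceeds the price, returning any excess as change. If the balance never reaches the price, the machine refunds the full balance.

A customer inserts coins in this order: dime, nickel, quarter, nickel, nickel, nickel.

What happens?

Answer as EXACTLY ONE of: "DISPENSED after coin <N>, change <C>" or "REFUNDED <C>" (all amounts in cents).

Answer: REFUNDED 55

Derivation:
Price: 85¢
Coin 1 (dime, 10¢): balance = 10¢
Coin 2 (nickel, 5¢): balance = 15¢
Coin 3 (quarter, 25¢): balance = 40¢
Coin 4 (nickel, 5¢): balance = 45¢
Coin 5 (nickel, 5¢): balance = 50¢
Coin 6 (nickel, 5¢): balance = 55¢
All coins inserted, balance 55¢ < price 85¢ → REFUND 55¢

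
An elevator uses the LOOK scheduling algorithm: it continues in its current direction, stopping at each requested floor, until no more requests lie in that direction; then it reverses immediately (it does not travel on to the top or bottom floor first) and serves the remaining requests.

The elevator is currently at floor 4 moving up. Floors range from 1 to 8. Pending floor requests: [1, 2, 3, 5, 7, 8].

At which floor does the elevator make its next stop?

Answer: 5

Derivation:
Current floor: 4, direction: up
Requests above: [5, 7, 8]
Requests below: [1, 2, 3]
Moving up and requests lie above → nearest above is min([5, 7, 8]) = 5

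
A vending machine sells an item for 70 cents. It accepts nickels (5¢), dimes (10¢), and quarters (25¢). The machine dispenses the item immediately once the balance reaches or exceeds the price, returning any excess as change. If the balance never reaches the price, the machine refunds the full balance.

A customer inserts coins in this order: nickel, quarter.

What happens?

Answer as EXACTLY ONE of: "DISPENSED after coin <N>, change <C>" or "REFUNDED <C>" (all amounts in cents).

Answer: REFUNDED 30

Derivation:
Price: 70¢
Coin 1 (nickel, 5¢): balance = 5¢
Coin 2 (quarter, 25¢): balance = 30¢
All coins inserted, balance 30¢ < price 70¢ → REFUND 30¢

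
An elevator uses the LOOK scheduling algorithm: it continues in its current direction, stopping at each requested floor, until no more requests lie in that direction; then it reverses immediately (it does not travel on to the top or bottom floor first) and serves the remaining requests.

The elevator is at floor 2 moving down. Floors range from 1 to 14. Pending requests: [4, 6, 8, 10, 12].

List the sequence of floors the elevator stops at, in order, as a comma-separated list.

Answer: 4, 6, 8, 10, 12

Derivation:
Current: 2, moving DOWN
Serve below first (descending): []
Then reverse, serve above (ascending): [4, 6, 8, 10, 12]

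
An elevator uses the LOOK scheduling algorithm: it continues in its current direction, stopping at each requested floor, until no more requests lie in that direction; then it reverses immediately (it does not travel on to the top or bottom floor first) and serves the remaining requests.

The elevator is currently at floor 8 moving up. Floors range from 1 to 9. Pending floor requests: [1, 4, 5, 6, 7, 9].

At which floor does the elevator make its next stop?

Current floor: 8, direction: up
Requests above: [9]
Requests below: [1, 4, 5, 6, 7]
Moving up and requests lie above → nearest above is min([9]) = 9

Answer: 9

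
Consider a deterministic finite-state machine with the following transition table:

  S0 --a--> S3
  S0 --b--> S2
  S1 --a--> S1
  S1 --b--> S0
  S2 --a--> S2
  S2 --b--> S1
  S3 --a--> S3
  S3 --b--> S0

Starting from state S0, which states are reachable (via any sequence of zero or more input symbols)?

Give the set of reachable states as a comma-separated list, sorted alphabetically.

BFS from S0:
  visit S0: S0--a-->S3 (new), S0--b-->S2 (new)
  visit S3: S3--a-->S3 (seen), S3--b-->S0 (seen)
  visit S2: S2--a-->S2 (seen), S2--b-->S1 (new)
  visit S1: S1--a-->S1 (seen), S1--b-->S0 (seen)

Answer: S0, S1, S2, S3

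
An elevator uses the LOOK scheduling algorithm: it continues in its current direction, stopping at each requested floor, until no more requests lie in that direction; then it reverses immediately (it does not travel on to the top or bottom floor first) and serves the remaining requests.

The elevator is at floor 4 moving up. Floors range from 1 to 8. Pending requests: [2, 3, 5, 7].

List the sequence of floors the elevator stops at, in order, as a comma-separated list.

Current: 4, moving UP
Serve above first (ascending): [5, 7]
Then reverse, serve below (descending): [3, 2]

Answer: 5, 7, 3, 2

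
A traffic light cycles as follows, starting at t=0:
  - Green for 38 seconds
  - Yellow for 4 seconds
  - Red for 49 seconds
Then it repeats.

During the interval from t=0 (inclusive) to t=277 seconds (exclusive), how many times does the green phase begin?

Cycle = 38+4+49 = 91s
green phase starts at t = k*91 + 0 for k=0,1,2,...
Need k*91+0 < 277 → k < 3.044
k ∈ {0, ..., 3} → 4 starts

Answer: 4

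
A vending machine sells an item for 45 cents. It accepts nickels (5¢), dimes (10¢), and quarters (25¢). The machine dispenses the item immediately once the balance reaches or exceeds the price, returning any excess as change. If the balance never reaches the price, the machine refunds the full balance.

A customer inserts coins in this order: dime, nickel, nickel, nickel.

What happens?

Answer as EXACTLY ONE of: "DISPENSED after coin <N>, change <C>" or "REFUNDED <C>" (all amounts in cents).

Answer: REFUNDED 25

Derivation:
Price: 45¢
Coin 1 (dime, 10¢): balance = 10¢
Coin 2 (nickel, 5¢): balance = 15¢
Coin 3 (nickel, 5¢): balance = 20¢
Coin 4 (nickel, 5¢): balance = 25¢
All coins inserted, balance 25¢ < price 45¢ → REFUND 25¢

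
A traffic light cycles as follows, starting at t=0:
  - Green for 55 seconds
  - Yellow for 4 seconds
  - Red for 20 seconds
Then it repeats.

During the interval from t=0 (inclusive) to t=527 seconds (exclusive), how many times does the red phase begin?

Answer: 6

Derivation:
Cycle = 55+4+20 = 79s
red phase starts at t = k*79 + 59 for k=0,1,2,...
Need k*79+59 < 527 → k < 5.924
k ∈ {0, ..., 5} → 6 starts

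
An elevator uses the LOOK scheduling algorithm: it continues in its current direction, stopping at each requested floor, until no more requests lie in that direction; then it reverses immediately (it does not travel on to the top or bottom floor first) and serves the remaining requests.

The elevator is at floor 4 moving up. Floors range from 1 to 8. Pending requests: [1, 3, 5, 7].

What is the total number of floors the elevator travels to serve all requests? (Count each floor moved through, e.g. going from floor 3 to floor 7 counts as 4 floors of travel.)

Start at floor 4 moving up, LOOK stop order: [5, 7, 3, 1]
  4 → 5: |5-4| = 1, total = 1
  5 → 7: |7-5| = 2, total = 3
  7 → 3: |3-7| = 4, total = 7
  3 → 1: |1-3| = 2, total = 9

Answer: 9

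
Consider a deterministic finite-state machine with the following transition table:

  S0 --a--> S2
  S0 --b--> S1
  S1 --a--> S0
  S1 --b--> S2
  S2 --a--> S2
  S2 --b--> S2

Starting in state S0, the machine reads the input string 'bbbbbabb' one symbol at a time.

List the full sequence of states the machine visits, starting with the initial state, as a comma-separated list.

Answer: S0, S1, S2, S2, S2, S2, S2, S2, S2

Derivation:
Start: S0
  read 'b': S0 --b--> S1
  read 'b': S1 --b--> S2
  read 'b': S2 --b--> S2
  read 'b': S2 --b--> S2
  read 'b': S2 --b--> S2
  read 'a': S2 --a--> S2
  read 'b': S2 --b--> S2
  read 'b': S2 --b--> S2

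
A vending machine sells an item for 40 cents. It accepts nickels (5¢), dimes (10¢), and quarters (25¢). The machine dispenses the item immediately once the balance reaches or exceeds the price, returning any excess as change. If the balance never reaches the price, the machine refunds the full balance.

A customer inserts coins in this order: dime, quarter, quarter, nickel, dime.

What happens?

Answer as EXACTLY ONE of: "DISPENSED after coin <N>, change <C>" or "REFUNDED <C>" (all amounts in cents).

Price: 40¢
Coin 1 (dime, 10¢): balance = 10¢
Coin 2 (quarter, 25¢): balance = 35¢
Coin 3 (quarter, 25¢): balance = 60¢
  → balance >= price → DISPENSE, change = 60 - 40 = 20¢

Answer: DISPENSED after coin 3, change 20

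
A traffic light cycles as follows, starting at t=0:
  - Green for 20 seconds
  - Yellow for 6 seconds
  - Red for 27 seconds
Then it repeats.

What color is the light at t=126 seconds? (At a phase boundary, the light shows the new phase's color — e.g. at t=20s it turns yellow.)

Cycle length = 20 + 6 + 27 = 53s
t = 126, phase_t = 126 mod 53 = 20
20 <= 20 < 26 (yellow end) → YELLOW

Answer: yellow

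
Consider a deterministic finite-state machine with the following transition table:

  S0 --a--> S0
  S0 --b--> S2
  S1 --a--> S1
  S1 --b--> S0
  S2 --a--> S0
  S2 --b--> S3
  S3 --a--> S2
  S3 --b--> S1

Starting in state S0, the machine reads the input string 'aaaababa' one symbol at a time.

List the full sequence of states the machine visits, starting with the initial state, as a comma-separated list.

Start: S0
  read 'a': S0 --a--> S0
  read 'a': S0 --a--> S0
  read 'a': S0 --a--> S0
  read 'a': S0 --a--> S0
  read 'b': S0 --b--> S2
  read 'a': S2 --a--> S0
  read 'b': S0 --b--> S2
  read 'a': S2 --a--> S0

Answer: S0, S0, S0, S0, S0, S2, S0, S2, S0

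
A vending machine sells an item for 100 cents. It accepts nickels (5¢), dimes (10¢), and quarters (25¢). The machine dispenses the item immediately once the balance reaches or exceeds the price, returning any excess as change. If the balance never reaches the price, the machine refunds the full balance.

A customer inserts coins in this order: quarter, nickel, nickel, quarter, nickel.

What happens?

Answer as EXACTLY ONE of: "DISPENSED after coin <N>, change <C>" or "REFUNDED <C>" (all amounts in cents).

Price: 100¢
Coin 1 (quarter, 25¢): balance = 25¢
Coin 2 (nickel, 5¢): balance = 30¢
Coin 3 (nickel, 5¢): balance = 35¢
Coin 4 (quarter, 25¢): balance = 60¢
Coin 5 (nickel, 5¢): balance = 65¢
All coins inserted, balance 65¢ < price 100¢ → REFUND 65¢

Answer: REFUNDED 65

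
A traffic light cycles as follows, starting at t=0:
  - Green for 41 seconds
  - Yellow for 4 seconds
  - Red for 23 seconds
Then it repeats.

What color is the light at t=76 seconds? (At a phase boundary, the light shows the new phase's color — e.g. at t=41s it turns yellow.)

Cycle length = 41 + 4 + 23 = 68s
t = 76, phase_t = 76 mod 68 = 8
8 < 41 (green end) → GREEN

Answer: green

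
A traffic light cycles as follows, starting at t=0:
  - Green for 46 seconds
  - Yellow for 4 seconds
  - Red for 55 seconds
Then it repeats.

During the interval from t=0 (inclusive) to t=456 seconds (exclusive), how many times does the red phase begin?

Cycle = 46+4+55 = 105s
red phase starts at t = k*105 + 50 for k=0,1,2,...
Need k*105+50 < 456 → k < 3.867
k ∈ {0, ..., 3} → 4 starts

Answer: 4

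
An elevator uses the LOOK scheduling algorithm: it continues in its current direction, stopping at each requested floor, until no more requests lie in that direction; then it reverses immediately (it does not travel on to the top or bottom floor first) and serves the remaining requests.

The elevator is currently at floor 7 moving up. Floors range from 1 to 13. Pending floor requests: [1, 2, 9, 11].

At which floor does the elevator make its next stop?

Current floor: 7, direction: up
Requests above: [9, 11]
Requests below: [1, 2]
Moving up and requests lie above → nearest above is min([9, 11]) = 9

Answer: 9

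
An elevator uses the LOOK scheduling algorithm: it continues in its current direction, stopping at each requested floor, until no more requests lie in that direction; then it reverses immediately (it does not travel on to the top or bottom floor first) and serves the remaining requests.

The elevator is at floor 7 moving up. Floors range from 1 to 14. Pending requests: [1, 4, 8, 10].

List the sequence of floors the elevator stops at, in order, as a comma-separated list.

Answer: 8, 10, 4, 1

Derivation:
Current: 7, moving UP
Serve above first (ascending): [8, 10]
Then reverse, serve below (descending): [4, 1]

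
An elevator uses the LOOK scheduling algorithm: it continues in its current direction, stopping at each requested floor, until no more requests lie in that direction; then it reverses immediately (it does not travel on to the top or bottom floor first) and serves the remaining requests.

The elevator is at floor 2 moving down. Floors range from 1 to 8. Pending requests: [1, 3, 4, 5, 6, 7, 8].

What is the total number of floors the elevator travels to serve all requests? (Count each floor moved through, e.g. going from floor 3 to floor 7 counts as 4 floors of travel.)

Start at floor 2 moving down, LOOK stop order: [1, 3, 4, 5, 6, 7, 8]
  2 → 1: |1-2| = 1, total = 1
  1 → 3: |3-1| = 2, total = 3
  3 → 4: |4-3| = 1, total = 4
  4 → 5: |5-4| = 1, total = 5
  5 → 6: |6-5| = 1, total = 6
  6 → 7: |7-6| = 1, total = 7
  7 → 8: |8-7| = 1, total = 8

Answer: 8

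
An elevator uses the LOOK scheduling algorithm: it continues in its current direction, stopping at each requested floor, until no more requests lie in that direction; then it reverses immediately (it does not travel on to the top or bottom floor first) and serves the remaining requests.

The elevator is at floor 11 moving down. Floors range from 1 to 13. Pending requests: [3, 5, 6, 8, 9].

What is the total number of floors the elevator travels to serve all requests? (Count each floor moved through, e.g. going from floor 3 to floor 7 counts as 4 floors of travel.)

Answer: 8

Derivation:
Start at floor 11 moving down, LOOK stop order: [9, 8, 6, 5, 3]
  11 → 9: |9-11| = 2, total = 2
  9 → 8: |8-9| = 1, total = 3
  8 → 6: |6-8| = 2, total = 5
  6 → 5: |5-6| = 1, total = 6
  5 → 3: |3-5| = 2, total = 8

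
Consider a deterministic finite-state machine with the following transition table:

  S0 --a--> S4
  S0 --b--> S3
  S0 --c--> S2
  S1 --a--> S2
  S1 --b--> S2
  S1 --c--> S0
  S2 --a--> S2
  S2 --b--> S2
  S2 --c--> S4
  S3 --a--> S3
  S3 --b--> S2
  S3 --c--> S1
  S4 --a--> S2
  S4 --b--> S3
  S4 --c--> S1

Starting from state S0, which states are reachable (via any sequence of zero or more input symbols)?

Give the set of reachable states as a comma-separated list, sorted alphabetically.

BFS from S0:
  visit S0: S0--a-->S4 (new), S0--b-->S3 (new), S0--c-->S2 (new)
  visit S4: S4--a-->S2 (seen), S4--b-->S3 (seen), S4--c-->S1 (new)
  visit S3: S3--a-->S3 (seen), S3--b-->S2 (seen), S3--c-->S1 (seen)
  visit S2: S2--a-->S2 (seen), S2--b-->S2 (seen), S2--c-->S4 (seen)
  visit S1: S1--a-->S2 (seen), S1--b-->S2 (seen), S1--c-->S0 (seen)

Answer: S0, S1, S2, S3, S4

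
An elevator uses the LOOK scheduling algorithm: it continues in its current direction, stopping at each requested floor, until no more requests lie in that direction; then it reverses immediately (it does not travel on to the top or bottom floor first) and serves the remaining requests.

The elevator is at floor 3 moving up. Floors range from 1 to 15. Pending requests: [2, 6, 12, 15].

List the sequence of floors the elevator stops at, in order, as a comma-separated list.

Answer: 6, 12, 15, 2

Derivation:
Current: 3, moving UP
Serve above first (ascending): [6, 12, 15]
Then reverse, serve below (descending): [2]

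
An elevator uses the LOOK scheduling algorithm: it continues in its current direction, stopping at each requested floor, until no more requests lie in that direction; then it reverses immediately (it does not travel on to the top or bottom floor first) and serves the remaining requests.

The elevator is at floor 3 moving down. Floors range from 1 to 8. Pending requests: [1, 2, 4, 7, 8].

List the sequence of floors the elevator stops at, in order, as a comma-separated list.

Answer: 2, 1, 4, 7, 8

Derivation:
Current: 3, moving DOWN
Serve below first (descending): [2, 1]
Then reverse, serve above (ascending): [4, 7, 8]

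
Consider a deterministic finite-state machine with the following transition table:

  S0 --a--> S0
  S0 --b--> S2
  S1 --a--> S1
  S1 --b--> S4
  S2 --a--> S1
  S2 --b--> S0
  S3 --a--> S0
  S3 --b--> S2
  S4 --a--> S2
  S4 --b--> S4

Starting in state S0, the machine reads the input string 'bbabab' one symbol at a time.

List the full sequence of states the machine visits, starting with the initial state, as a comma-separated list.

Start: S0
  read 'b': S0 --b--> S2
  read 'b': S2 --b--> S0
  read 'a': S0 --a--> S0
  read 'b': S0 --b--> S2
  read 'a': S2 --a--> S1
  read 'b': S1 --b--> S4

Answer: S0, S2, S0, S0, S2, S1, S4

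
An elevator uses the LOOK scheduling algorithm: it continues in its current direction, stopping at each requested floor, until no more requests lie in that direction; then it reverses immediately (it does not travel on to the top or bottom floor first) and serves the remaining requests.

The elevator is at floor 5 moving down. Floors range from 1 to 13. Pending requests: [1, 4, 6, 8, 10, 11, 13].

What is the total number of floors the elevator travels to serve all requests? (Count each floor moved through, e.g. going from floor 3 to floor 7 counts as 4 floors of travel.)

Start at floor 5 moving down, LOOK stop order: [4, 1, 6, 8, 10, 11, 13]
  5 → 4: |4-5| = 1, total = 1
  4 → 1: |1-4| = 3, total = 4
  1 → 6: |6-1| = 5, total = 9
  6 → 8: |8-6| = 2, total = 11
  8 → 10: |10-8| = 2, total = 13
  10 → 11: |11-10| = 1, total = 14
  11 → 13: |13-11| = 2, total = 16

Answer: 16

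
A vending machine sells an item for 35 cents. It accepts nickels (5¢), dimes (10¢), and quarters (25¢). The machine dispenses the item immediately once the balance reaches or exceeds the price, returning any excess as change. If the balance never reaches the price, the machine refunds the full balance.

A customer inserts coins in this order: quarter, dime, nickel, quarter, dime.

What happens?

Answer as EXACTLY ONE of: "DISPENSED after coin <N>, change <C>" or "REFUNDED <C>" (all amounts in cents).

Price: 35¢
Coin 1 (quarter, 25¢): balance = 25¢
Coin 2 (dime, 10¢): balance = 35¢
  → balance >= price → DISPENSE, change = 35 - 35 = 0¢

Answer: DISPENSED after coin 2, change 0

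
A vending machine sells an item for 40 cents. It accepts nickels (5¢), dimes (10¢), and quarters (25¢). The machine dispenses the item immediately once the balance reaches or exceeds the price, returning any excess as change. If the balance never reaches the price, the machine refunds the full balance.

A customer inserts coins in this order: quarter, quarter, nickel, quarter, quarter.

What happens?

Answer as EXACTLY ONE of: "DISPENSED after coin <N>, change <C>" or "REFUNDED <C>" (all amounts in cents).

Answer: DISPENSED after coin 2, change 10

Derivation:
Price: 40¢
Coin 1 (quarter, 25¢): balance = 25¢
Coin 2 (quarter, 25¢): balance = 50¢
  → balance >= price → DISPENSE, change = 50 - 40 = 10¢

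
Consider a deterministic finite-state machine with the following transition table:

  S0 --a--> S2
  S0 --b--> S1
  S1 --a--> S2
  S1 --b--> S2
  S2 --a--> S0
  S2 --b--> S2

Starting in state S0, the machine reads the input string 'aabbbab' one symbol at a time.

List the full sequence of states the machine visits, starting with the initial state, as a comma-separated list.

Answer: S0, S2, S0, S1, S2, S2, S0, S1

Derivation:
Start: S0
  read 'a': S0 --a--> S2
  read 'a': S2 --a--> S0
  read 'b': S0 --b--> S1
  read 'b': S1 --b--> S2
  read 'b': S2 --b--> S2
  read 'a': S2 --a--> S0
  read 'b': S0 --b--> S1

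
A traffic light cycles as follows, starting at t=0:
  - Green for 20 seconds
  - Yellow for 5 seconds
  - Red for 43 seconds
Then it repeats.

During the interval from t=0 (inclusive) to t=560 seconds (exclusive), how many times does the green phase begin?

Answer: 9

Derivation:
Cycle = 20+5+43 = 68s
green phase starts at t = k*68 + 0 for k=0,1,2,...
Need k*68+0 < 560 → k < 8.235
k ∈ {0, ..., 8} → 9 starts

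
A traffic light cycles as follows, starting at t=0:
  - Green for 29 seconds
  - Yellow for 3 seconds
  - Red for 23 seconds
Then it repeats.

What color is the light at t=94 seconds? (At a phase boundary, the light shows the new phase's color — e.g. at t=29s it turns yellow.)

Cycle length = 29 + 3 + 23 = 55s
t = 94, phase_t = 94 mod 55 = 39
39 >= 32 → RED

Answer: red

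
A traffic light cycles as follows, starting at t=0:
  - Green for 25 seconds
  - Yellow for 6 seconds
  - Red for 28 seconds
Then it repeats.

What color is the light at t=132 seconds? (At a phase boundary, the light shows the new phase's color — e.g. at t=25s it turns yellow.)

Answer: green

Derivation:
Cycle length = 25 + 6 + 28 = 59s
t = 132, phase_t = 132 mod 59 = 14
14 < 25 (green end) → GREEN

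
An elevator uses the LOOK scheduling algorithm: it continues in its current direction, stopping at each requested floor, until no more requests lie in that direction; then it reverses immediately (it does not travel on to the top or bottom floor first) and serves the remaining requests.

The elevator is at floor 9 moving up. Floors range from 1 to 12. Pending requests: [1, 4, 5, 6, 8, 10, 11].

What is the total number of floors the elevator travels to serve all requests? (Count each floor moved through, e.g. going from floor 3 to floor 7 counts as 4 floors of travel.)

Start at floor 9 moving up, LOOK stop order: [10, 11, 8, 6, 5, 4, 1]
  9 → 10: |10-9| = 1, total = 1
  10 → 11: |11-10| = 1, total = 2
  11 → 8: |8-11| = 3, total = 5
  8 → 6: |6-8| = 2, total = 7
  6 → 5: |5-6| = 1, total = 8
  5 → 4: |4-5| = 1, total = 9
  4 → 1: |1-4| = 3, total = 12

Answer: 12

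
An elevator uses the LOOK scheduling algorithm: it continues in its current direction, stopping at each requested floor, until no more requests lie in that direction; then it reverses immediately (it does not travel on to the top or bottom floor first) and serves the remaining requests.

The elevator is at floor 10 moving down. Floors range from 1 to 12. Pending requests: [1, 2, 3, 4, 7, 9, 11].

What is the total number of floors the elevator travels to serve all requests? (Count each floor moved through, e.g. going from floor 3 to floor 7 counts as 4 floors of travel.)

Start at floor 10 moving down, LOOK stop order: [9, 7, 4, 3, 2, 1, 11]
  10 → 9: |9-10| = 1, total = 1
  9 → 7: |7-9| = 2, total = 3
  7 → 4: |4-7| = 3, total = 6
  4 → 3: |3-4| = 1, total = 7
  3 → 2: |2-3| = 1, total = 8
  2 → 1: |1-2| = 1, total = 9
  1 → 11: |11-1| = 10, total = 19

Answer: 19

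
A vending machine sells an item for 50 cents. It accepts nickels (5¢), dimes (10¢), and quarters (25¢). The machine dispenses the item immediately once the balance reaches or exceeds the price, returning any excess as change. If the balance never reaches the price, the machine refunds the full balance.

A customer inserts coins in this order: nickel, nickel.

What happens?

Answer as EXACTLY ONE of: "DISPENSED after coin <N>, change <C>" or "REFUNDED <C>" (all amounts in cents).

Price: 50¢
Coin 1 (nickel, 5¢): balance = 5¢
Coin 2 (nickel, 5¢): balance = 10¢
All coins inserted, balance 10¢ < price 50¢ → REFUND 10¢

Answer: REFUNDED 10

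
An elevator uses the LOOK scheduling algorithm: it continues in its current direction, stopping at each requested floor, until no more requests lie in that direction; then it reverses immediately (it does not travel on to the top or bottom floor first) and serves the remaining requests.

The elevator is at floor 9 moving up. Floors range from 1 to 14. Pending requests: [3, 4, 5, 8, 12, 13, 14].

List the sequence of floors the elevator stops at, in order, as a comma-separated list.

Answer: 12, 13, 14, 8, 5, 4, 3

Derivation:
Current: 9, moving UP
Serve above first (ascending): [12, 13, 14]
Then reverse, serve below (descending): [8, 5, 4, 3]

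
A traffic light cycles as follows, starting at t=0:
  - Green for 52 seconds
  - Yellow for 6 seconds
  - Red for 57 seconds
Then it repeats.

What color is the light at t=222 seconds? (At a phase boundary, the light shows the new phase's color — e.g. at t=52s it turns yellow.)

Cycle length = 52 + 6 + 57 = 115s
t = 222, phase_t = 222 mod 115 = 107
107 >= 58 → RED

Answer: red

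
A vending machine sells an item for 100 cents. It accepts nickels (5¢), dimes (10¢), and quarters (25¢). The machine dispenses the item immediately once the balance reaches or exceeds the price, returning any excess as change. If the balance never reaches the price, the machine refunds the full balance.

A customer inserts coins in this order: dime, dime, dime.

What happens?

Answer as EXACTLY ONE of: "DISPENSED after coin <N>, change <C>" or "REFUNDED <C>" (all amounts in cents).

Answer: REFUNDED 30

Derivation:
Price: 100¢
Coin 1 (dime, 10¢): balance = 10¢
Coin 2 (dime, 10¢): balance = 20¢
Coin 3 (dime, 10¢): balance = 30¢
All coins inserted, balance 30¢ < price 100¢ → REFUND 30¢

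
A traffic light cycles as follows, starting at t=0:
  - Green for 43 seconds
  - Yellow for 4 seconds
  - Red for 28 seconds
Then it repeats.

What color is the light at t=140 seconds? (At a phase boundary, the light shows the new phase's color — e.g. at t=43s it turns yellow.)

Answer: red

Derivation:
Cycle length = 43 + 4 + 28 = 75s
t = 140, phase_t = 140 mod 75 = 65
65 >= 47 → RED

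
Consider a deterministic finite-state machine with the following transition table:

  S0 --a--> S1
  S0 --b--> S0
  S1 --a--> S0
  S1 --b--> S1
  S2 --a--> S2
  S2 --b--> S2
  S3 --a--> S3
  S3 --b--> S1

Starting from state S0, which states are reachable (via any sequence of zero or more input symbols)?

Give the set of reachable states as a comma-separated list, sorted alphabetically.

BFS from S0:
  visit S0: S0--a-->S1 (new), S0--b-->S0 (seen)
  visit S1: S1--a-->S0 (seen), S1--b-->S1 (seen)

Answer: S0, S1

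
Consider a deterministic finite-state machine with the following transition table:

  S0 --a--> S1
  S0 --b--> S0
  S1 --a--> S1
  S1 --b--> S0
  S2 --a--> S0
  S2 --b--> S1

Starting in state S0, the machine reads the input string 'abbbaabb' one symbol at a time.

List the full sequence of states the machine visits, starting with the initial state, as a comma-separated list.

Start: S0
  read 'a': S0 --a--> S1
  read 'b': S1 --b--> S0
  read 'b': S0 --b--> S0
  read 'b': S0 --b--> S0
  read 'a': S0 --a--> S1
  read 'a': S1 --a--> S1
  read 'b': S1 --b--> S0
  read 'b': S0 --b--> S0

Answer: S0, S1, S0, S0, S0, S1, S1, S0, S0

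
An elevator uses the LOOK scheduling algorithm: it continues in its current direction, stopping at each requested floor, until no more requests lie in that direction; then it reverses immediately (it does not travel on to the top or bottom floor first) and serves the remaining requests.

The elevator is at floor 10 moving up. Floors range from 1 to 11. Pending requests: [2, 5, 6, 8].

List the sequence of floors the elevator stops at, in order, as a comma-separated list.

Answer: 8, 6, 5, 2

Derivation:
Current: 10, moving UP
Serve above first (ascending): []
Then reverse, serve below (descending): [8, 6, 5, 2]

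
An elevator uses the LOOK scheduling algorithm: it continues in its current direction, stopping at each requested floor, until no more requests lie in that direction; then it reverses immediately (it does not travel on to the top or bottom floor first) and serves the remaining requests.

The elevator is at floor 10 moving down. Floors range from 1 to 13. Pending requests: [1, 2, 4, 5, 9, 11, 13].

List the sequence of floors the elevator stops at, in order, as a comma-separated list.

Answer: 9, 5, 4, 2, 1, 11, 13

Derivation:
Current: 10, moving DOWN
Serve below first (descending): [9, 5, 4, 2, 1]
Then reverse, serve above (ascending): [11, 13]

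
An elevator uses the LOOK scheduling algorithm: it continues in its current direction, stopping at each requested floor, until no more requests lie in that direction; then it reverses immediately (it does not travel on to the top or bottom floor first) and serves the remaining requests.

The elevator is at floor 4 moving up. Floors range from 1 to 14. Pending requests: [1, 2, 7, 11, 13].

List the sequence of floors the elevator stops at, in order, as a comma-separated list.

Answer: 7, 11, 13, 2, 1

Derivation:
Current: 4, moving UP
Serve above first (ascending): [7, 11, 13]
Then reverse, serve below (descending): [2, 1]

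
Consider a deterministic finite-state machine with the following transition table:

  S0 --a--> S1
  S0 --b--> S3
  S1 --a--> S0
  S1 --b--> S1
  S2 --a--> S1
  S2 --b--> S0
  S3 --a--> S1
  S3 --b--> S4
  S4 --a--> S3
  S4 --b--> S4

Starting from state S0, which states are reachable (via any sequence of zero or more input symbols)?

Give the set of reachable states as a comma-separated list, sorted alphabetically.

BFS from S0:
  visit S0: S0--a-->S1 (new), S0--b-->S3 (new)
  visit S1: S1--a-->S0 (seen), S1--b-->S1 (seen)
  visit S3: S3--a-->S1 (seen), S3--b-->S4 (new)
  visit S4: S4--a-->S3 (seen), S4--b-->S4 (seen)

Answer: S0, S1, S3, S4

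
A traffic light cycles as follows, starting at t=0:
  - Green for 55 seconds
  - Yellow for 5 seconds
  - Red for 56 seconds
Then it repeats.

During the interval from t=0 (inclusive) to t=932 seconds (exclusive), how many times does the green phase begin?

Cycle = 55+5+56 = 116s
green phase starts at t = k*116 + 0 for k=0,1,2,...
Need k*116+0 < 932 → k < 8.034
k ∈ {0, ..., 8} → 9 starts

Answer: 9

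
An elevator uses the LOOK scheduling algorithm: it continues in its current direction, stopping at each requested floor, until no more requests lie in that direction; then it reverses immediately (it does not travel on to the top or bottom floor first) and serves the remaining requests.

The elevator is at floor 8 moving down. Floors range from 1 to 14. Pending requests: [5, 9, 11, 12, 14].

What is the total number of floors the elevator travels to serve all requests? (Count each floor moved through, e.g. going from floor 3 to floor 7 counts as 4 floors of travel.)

Answer: 12

Derivation:
Start at floor 8 moving down, LOOK stop order: [5, 9, 11, 12, 14]
  8 → 5: |5-8| = 3, total = 3
  5 → 9: |9-5| = 4, total = 7
  9 → 11: |11-9| = 2, total = 9
  11 → 12: |12-11| = 1, total = 10
  12 → 14: |14-12| = 2, total = 12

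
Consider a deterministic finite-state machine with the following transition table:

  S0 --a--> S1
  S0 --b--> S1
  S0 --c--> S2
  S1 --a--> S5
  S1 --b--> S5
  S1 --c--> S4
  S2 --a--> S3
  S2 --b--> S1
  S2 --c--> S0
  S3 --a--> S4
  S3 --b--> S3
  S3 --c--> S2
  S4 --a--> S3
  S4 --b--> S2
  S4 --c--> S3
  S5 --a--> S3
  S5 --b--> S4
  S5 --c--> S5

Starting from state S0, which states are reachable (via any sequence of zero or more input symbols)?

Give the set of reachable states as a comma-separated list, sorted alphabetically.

Answer: S0, S1, S2, S3, S4, S5

Derivation:
BFS from S0:
  visit S0: S0--a-->S1 (new), S0--b-->S1 (seen), S0--c-->S2 (new)
  visit S1: S1--a-->S5 (new), S1--b-->S5 (seen), S1--c-->S4 (new)
  visit S2: S2--a-->S3 (new), S2--b-->S1 (seen), S2--c-->S0 (seen)
  visit S5: S5--a-->S3 (seen), S5--b-->S4 (seen), S5--c-->S5 (seen)
  visit S4: S4--a-->S3 (seen), S4--b-->S2 (seen), S4--c-->S3 (seen)
  visit S3: S3--a-->S4 (seen), S3--b-->S3 (seen), S3--c-->S2 (seen)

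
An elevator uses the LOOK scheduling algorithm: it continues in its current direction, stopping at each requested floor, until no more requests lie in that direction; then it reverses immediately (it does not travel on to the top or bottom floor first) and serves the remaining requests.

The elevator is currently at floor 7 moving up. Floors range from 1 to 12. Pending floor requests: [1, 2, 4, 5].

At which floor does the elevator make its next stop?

Answer: 5

Derivation:
Current floor: 7, direction: up
Requests above: []
Requests below: [1, 2, 4, 5]
Moving up but no requests above → reverse; nearest below is max([1, 2, 4, 5]) = 5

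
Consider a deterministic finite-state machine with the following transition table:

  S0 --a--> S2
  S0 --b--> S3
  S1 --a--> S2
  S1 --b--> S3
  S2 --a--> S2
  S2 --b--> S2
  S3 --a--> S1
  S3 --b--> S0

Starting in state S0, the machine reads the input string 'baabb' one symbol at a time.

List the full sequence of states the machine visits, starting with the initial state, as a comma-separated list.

Start: S0
  read 'b': S0 --b--> S3
  read 'a': S3 --a--> S1
  read 'a': S1 --a--> S2
  read 'b': S2 --b--> S2
  read 'b': S2 --b--> S2

Answer: S0, S3, S1, S2, S2, S2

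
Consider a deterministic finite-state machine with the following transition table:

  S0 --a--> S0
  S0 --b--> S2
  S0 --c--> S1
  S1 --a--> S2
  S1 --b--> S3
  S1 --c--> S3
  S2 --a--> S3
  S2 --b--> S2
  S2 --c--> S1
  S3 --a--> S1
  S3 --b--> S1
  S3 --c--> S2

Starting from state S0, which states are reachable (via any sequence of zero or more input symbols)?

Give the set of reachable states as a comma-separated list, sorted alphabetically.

BFS from S0:
  visit S0: S0--a-->S0 (seen), S0--b-->S2 (new), S0--c-->S1 (new)
  visit S2: S2--a-->S3 (new), S2--b-->S2 (seen), S2--c-->S1 (seen)
  visit S1: S1--a-->S2 (seen), S1--b-->S3 (seen), S1--c-->S3 (seen)
  visit S3: S3--a-->S1 (seen), S3--b-->S1 (seen), S3--c-->S2 (seen)

Answer: S0, S1, S2, S3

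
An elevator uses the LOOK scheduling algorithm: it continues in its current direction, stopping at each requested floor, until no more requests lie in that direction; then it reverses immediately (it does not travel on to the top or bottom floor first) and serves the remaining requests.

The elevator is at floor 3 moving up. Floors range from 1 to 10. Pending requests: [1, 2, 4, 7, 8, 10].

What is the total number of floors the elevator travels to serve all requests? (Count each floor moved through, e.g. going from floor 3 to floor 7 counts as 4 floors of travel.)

Answer: 16

Derivation:
Start at floor 3 moving up, LOOK stop order: [4, 7, 8, 10, 2, 1]
  3 → 4: |4-3| = 1, total = 1
  4 → 7: |7-4| = 3, total = 4
  7 → 8: |8-7| = 1, total = 5
  8 → 10: |10-8| = 2, total = 7
  10 → 2: |2-10| = 8, total = 15
  2 → 1: |1-2| = 1, total = 16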